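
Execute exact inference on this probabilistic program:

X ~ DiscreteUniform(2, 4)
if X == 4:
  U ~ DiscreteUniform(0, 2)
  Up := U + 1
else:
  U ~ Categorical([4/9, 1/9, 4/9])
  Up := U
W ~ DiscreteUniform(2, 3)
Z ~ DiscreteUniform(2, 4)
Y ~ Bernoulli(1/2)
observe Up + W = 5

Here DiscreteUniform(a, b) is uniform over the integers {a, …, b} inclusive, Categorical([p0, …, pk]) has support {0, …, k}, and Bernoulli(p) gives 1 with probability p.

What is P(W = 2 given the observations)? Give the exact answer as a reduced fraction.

P(W = 2 | obs) = 3/14

Enumerate traces; 24 have nonzero weight after conditioning:
  (X=2, U=2, W=3, Z=2, Y=0) weight 1/81
  (X=2, U=2, W=3, Z=2, Y=1) weight 1/81
  (X=2, U=2, W=3, Z=3, Y=0) weight 1/81
  (X=2, U=2, W=3, Z=3, Y=1) weight 1/81
  (X=2, U=2, W=3, Z=4, Y=0) weight 1/81
  (X=2, U=2, W=3, Z=4, Y=1) weight 1/81
  (X=3, U=2, W=3, Z=2, Y=0) weight 1/81
  (X=3, U=2, W=3, Z=2, Y=1) weight 1/81
  (X=4, U=2, W=2, Z=2, Y=0) weight 1/108
  … 15 more
Group by W:
  weight(W=2) = 1/18
  weight(W=3) = 11/54
Total weight = 1/18 + 11/54 = 7/27
P(W=2 | obs) = 1/18 / 7/27 = 3/14
P(W=3 | obs) = 11/54 / 7/27 = 11/14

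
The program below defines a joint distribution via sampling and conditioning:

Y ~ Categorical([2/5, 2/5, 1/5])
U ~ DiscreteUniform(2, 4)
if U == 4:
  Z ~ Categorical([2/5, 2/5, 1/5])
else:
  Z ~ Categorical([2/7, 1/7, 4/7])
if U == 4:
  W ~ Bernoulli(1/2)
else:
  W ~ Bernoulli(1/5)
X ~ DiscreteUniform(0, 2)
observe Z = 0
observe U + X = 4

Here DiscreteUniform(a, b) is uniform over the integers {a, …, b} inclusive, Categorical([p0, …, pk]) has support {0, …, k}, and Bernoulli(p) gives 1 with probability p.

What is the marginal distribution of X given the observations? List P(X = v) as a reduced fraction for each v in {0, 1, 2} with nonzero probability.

Enumerate traces; 18 have nonzero weight after conditioning:
  (Y=0, U=2, Z=0, W=0, X=2) weight 16/1575
  (Y=0, U=2, Z=0, W=1, X=2) weight 4/1575
  (Y=0, U=3, Z=0, W=0, X=1) weight 16/1575
  (Y=0, U=3, Z=0, W=1, X=1) weight 4/1575
  (Y=0, U=4, Z=0, W=0, X=0) weight 2/225
  (Y=0, U=4, Z=0, W=1, X=0) weight 2/225
  (Y=1, U=2, Z=0, W=0, X=2) weight 16/1575
  (Y=1, U=2, Z=0, W=1, X=2) weight 4/1575
  … 10 more
Group by X:
  weight(X=0) = 2/45
  weight(X=1) = 2/63
  weight(X=2) = 2/63
Total weight = 2/45 + 2/63 + 2/63 = 34/315
P(X=0 | obs) = 2/45 / 34/315 = 7/17
P(X=1 | obs) = 2/63 / 34/315 = 5/17
P(X=2 | obs) = 2/63 / 34/315 = 5/17

P(X=0) = 7/17, P(X=1) = 5/17, P(X=2) = 5/17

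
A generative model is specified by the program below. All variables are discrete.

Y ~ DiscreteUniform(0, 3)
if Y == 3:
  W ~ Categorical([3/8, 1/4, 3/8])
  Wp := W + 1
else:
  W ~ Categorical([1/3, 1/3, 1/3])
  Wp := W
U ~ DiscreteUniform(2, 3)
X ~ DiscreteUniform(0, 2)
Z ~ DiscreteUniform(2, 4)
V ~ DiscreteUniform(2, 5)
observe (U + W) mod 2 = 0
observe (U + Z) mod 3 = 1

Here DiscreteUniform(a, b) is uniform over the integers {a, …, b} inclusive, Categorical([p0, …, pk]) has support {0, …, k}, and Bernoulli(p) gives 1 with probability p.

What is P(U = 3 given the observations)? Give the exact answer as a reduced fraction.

Enumerate traces; 144 have nonzero weight after conditioning:
  (Y=0, W=0, U=2, X=0, Z=2, V=2) weight 1/864
  (Y=0, W=0, U=2, X=0, Z=2, V=3) weight 1/864
  (Y=0, W=0, U=2, X=0, Z=2, V=4) weight 1/864
  (Y=0, W=0, U=2, X=0, Z=2, V=5) weight 1/864
  (Y=0, W=0, U=2, X=1, Z=2, V=2) weight 1/864
  (Y=0, W=0, U=2, X=1, Z=2, V=3) weight 1/864
  (Y=0, W=0, U=2, X=1, Z=2, V=4) weight 1/864
  (Y=0, W=0, U=2, X=1, Z=2, V=5) weight 1/864
  (Y=0, W=1, U=3, X=0, Z=4, V=2) weight 1/864
  … 135 more
Group by U:
  weight(U=2) = 11/96
  weight(U=3) = 5/96
Total weight = 11/96 + 5/96 = 1/6
P(U=2 | obs) = 11/96 / 1/6 = 11/16
P(U=3 | obs) = 5/96 / 1/6 = 5/16

P(U = 3 | obs) = 5/16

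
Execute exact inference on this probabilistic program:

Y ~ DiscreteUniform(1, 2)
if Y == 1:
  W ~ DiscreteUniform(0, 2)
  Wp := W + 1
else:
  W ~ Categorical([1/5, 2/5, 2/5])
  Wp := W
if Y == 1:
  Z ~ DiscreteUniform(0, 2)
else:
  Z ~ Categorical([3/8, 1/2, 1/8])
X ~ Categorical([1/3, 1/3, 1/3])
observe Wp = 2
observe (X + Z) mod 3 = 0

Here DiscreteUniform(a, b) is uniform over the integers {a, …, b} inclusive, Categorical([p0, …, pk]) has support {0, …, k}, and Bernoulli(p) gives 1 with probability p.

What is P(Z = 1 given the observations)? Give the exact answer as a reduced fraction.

Enumerate traces; 6 have nonzero weight after conditioning:
  (Y=1, W=1, Z=0, X=0) weight 1/54
  (Y=1, W=1, Z=1, X=2) weight 1/54
  (Y=1, W=1, Z=2, X=1) weight 1/54
  (Y=2, W=2, Z=0, X=0) weight 1/40
  (Y=2, W=2, Z=1, X=2) weight 1/30
  (Y=2, W=2, Z=2, X=1) weight 1/120
Group by Z:
  weight(Z=0) = 47/1080
  weight(Z=1) = 7/135
  weight(Z=2) = 29/1080
Total weight = 47/1080 + 7/135 + 29/1080 = 11/90
P(Z=0 | obs) = 47/1080 / 11/90 = 47/132
P(Z=1 | obs) = 7/135 / 11/90 = 14/33
P(Z=2 | obs) = 29/1080 / 11/90 = 29/132

P(Z = 1 | obs) = 14/33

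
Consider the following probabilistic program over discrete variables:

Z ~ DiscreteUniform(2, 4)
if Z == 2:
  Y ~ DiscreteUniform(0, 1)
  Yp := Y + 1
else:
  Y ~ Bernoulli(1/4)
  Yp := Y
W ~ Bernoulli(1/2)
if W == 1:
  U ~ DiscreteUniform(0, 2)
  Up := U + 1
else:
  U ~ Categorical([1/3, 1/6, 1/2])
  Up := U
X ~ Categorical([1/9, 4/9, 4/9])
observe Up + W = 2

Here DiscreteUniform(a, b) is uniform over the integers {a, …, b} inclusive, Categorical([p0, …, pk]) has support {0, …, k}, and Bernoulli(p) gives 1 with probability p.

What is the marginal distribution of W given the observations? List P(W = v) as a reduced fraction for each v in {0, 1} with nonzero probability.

P(W=0) = 3/5, P(W=1) = 2/5

Enumerate traces; 36 have nonzero weight after conditioning:
  (Z=2, Y=0, W=0, U=2, X=0) weight 1/216
  (Z=2, Y=0, W=0, U=2, X=1) weight 1/54
  (Z=2, Y=0, W=0, U=2, X=2) weight 1/54
  (Z=2, Y=0, W=1, U=0, X=0) weight 1/324
  (Z=2, Y=0, W=1, U=0, X=1) weight 1/81
  (Z=2, Y=0, W=1, U=0, X=2) weight 1/81
  (Z=2, Y=1, W=0, U=2, X=0) weight 1/216
  (Z=2, Y=1, W=0, U=2, X=1) weight 1/54
  … 28 more
Group by W:
  weight(W=0) = 1/4
  weight(W=1) = 1/6
Total weight = 1/4 + 1/6 = 5/12
P(W=0 | obs) = 1/4 / 5/12 = 3/5
P(W=1 | obs) = 1/6 / 5/12 = 2/5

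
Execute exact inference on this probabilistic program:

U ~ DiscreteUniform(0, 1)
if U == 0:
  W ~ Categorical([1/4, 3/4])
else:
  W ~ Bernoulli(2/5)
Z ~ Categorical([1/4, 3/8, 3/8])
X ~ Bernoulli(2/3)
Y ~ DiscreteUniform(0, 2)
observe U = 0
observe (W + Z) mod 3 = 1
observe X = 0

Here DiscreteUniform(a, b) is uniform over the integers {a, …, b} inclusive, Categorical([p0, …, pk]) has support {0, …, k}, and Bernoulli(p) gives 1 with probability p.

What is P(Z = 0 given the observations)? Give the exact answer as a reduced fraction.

Enumerate traces; 6 have nonzero weight after conditioning:
  (U=0, W=0, Z=1, X=0, Y=0) weight 1/192
  (U=0, W=0, Z=1, X=0, Y=1) weight 1/192
  (U=0, W=0, Z=1, X=0, Y=2) weight 1/192
  (U=0, W=1, Z=0, X=0, Y=0) weight 1/96
  (U=0, W=1, Z=0, X=0, Y=1) weight 1/96
  (U=0, W=1, Z=0, X=0, Y=2) weight 1/96
Group by Z:
  weight(Z=0) = 1/32
  weight(Z=1) = 1/64
Total weight = 1/32 + 1/64 = 3/64
P(Z=0 | obs) = 1/32 / 3/64 = 2/3
P(Z=1 | obs) = 1/64 / 3/64 = 1/3

P(Z = 0 | obs) = 2/3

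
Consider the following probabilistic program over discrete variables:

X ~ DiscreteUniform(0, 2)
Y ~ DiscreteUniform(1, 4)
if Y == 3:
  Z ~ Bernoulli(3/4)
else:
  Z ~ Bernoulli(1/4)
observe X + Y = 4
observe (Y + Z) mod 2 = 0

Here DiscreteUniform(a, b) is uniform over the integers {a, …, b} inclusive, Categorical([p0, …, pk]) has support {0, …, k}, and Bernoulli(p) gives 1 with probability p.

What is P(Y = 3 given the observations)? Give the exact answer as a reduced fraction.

Enumerate traces; 3 have nonzero weight after conditioning:
  (X=0, Y=4, Z=0) weight 1/16
  (X=1, Y=3, Z=1) weight 1/16
  (X=2, Y=2, Z=0) weight 1/16
Group by Y:
  weight(Y=2) = 1/16
  weight(Y=3) = 1/16
  weight(Y=4) = 1/16
Total weight = 1/16 + 1/16 + 1/16 = 3/16
P(Y=2 | obs) = 1/16 / 3/16 = 1/3
P(Y=3 | obs) = 1/16 / 3/16 = 1/3
P(Y=4 | obs) = 1/16 / 3/16 = 1/3

P(Y = 3 | obs) = 1/3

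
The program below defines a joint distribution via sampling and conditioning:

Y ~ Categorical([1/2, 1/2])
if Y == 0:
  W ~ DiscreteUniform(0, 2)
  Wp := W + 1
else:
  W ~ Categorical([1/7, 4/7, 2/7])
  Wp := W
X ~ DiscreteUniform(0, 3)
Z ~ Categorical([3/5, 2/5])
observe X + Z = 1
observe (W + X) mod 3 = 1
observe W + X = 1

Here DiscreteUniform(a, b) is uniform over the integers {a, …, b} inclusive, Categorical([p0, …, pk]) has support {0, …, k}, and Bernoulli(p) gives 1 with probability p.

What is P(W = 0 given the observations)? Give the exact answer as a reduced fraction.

Enumerate traces; 4 have nonzero weight after conditioning:
  (Y=0, W=0, X=1, Z=0) weight 1/40
  (Y=0, W=1, X=0, Z=1) weight 1/60
  (Y=1, W=0, X=1, Z=0) weight 3/280
  (Y=1, W=1, X=0, Z=1) weight 1/35
Group by W:
  weight(W=0) = 1/28
  weight(W=1) = 19/420
Total weight = 1/28 + 19/420 = 17/210
P(W=0 | obs) = 1/28 / 17/210 = 15/34
P(W=1 | obs) = 19/420 / 17/210 = 19/34

P(W = 0 | obs) = 15/34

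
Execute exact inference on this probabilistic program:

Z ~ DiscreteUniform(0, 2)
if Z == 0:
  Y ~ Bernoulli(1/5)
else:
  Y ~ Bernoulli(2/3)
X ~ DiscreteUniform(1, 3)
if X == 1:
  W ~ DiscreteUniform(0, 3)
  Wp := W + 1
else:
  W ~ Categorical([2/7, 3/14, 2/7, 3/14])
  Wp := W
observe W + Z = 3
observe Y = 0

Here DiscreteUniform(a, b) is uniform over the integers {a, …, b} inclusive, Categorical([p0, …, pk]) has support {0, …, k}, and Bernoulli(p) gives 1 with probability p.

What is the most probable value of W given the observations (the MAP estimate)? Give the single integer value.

Enumerate traces; 9 have nonzero weight after conditioning:
  (Z=0, Y=0, X=1, W=3) weight 1/45
  (Z=0, Y=0, X=2, W=3) weight 2/105
  (Z=0, Y=0, X=3, W=3) weight 2/105
  (Z=1, Y=0, X=1, W=2) weight 1/108
  (Z=1, Y=0, X=2, W=2) weight 2/189
  (Z=1, Y=0, X=3, W=2) weight 2/189
  (Z=2, Y=0, X=1, W=1) weight 1/108
  (Z=2, Y=0, X=2, W=1) weight 1/126
  … 1 more
Group by W:
  weight(W=1) = 19/756
  weight(W=2) = 23/756
  weight(W=3) = 19/315
Total weight = 19/756 + 23/756 + 19/315 = 73/630
P(W=1 | obs) = 19/756 / 73/630 = 95/438
P(W=2 | obs) = 23/756 / 73/630 = 115/438
P(W=3 | obs) = 19/315 / 73/630 = 38/73
argmax = 3

argmax_v P(W = v | obs) = 3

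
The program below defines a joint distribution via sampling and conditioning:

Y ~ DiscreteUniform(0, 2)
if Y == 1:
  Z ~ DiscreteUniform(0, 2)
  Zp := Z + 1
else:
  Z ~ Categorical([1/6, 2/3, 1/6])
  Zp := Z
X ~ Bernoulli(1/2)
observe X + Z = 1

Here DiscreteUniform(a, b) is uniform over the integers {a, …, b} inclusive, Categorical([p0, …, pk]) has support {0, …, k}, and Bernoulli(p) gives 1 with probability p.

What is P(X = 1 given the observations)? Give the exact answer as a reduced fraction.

Enumerate traces; 6 have nonzero weight after conditioning:
  (Y=0, Z=0, X=1) weight 1/36
  (Y=0, Z=1, X=0) weight 1/9
  (Y=1, Z=0, X=1) weight 1/18
  (Y=1, Z=1, X=0) weight 1/18
  (Y=2, Z=0, X=1) weight 1/36
  (Y=2, Z=1, X=0) weight 1/9
Group by X:
  weight(X=0) = 5/18
  weight(X=1) = 1/9
Total weight = 5/18 + 1/9 = 7/18
P(X=0 | obs) = 5/18 / 7/18 = 5/7
P(X=1 | obs) = 1/9 / 7/18 = 2/7

P(X = 1 | obs) = 2/7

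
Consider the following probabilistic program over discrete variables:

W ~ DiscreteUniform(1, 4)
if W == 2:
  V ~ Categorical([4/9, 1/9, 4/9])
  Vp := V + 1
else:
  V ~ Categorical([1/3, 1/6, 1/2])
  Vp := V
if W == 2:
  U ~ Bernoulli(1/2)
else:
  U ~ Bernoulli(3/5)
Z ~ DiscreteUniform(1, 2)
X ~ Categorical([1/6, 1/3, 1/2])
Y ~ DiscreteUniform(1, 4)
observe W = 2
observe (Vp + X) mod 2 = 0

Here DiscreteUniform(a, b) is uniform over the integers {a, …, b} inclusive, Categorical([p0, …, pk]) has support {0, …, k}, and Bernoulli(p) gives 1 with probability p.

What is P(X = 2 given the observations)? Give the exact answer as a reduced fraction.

P(X = 2 | obs) = 3/20

Enumerate traces; 64 have nonzero weight after conditioning:
  (W=2, V=0, U=0, Z=1, X=1, Y=1) weight 1/432
  (W=2, V=0, U=0, Z=1, X=1, Y=2) weight 1/432
  (W=2, V=0, U=0, Z=1, X=1, Y=3) weight 1/432
  (W=2, V=0, U=0, Z=1, X=1, Y=4) weight 1/432
  (W=2, V=0, U=0, Z=2, X=1, Y=1) weight 1/432
  (W=2, V=0, U=0, Z=2, X=1, Y=2) weight 1/432
  (W=2, V=0, U=0, Z=2, X=1, Y=3) weight 1/432
  (W=2, V=0, U=0, Z=2, X=1, Y=4) weight 1/432
  (W=2, V=1, U=0, Z=1, X=0, Y=1) weight 1/3456
  (W=2, V=1, U=0, Z=1, X=2, Y=1) weight 1/1152
  … 54 more
Group by X:
  weight(X=0) = 1/216
  weight(X=1) = 2/27
  weight(X=2) = 1/72
Total weight = 1/216 + 2/27 + 1/72 = 5/54
P(X=0 | obs) = 1/216 / 5/54 = 1/20
P(X=1 | obs) = 2/27 / 5/54 = 4/5
P(X=2 | obs) = 1/72 / 5/54 = 3/20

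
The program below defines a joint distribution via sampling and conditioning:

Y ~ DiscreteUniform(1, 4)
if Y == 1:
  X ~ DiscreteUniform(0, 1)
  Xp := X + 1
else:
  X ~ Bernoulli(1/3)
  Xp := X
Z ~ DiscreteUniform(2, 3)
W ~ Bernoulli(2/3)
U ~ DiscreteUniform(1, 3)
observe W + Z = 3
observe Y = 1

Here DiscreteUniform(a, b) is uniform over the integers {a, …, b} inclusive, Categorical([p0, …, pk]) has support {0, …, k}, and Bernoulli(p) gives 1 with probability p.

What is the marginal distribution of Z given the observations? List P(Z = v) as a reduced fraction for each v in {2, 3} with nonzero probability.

P(Z=2) = 2/3, P(Z=3) = 1/3

Enumerate traces; 12 have nonzero weight after conditioning:
  (Y=1, X=0, Z=2, W=1, U=1) weight 1/72
  (Y=1, X=0, Z=2, W=1, U=2) weight 1/72
  (Y=1, X=0, Z=2, W=1, U=3) weight 1/72
  (Y=1, X=0, Z=3, W=0, U=1) weight 1/144
  (Y=1, X=0, Z=3, W=0, U=2) weight 1/144
  (Y=1, X=0, Z=3, W=0, U=3) weight 1/144
  (Y=1, X=1, Z=2, W=1, U=1) weight 1/72
  (Y=1, X=1, Z=2, W=1, U=2) weight 1/72
  … 4 more
Group by Z:
  weight(Z=2) = 1/12
  weight(Z=3) = 1/24
Total weight = 1/12 + 1/24 = 1/8
P(Z=2 | obs) = 1/12 / 1/8 = 2/3
P(Z=3 | obs) = 1/24 / 1/8 = 1/3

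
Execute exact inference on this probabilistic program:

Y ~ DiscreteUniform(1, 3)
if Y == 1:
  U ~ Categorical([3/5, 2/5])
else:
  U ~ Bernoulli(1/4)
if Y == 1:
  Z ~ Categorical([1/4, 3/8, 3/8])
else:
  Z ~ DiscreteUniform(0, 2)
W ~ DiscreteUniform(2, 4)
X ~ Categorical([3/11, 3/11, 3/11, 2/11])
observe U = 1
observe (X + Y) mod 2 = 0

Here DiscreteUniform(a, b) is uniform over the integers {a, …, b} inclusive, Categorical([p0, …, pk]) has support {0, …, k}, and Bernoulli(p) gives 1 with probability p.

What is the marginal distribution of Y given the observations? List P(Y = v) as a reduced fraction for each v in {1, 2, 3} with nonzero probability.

Enumerate traces; 54 have nonzero weight after conditioning:
  (Y=1, U=1, Z=0, W=2, X=1) weight 1/330
  (Y=1, U=1, Z=0, W=2, X=3) weight 1/495
  (Y=1, U=1, Z=0, W=3, X=1) weight 1/330
  (Y=1, U=1, Z=0, W=3, X=3) weight 1/495
  (Y=1, U=1, Z=0, W=4, X=1) weight 1/330
  (Y=1, U=1, Z=0, W=4, X=3) weight 1/495
  (Y=1, U=1, Z=1, W=2, X=1) weight 1/220
  (Y=1, U=1, Z=1, W=2, X=3) weight 1/330
  (Y=2, U=1, Z=0, W=2, X=0) weight 1/396
  (Y=3, U=1, Z=0, W=2, X=1) weight 1/396
  … 44 more
Group by Y:
  weight(Y=1) = 2/33
  weight(Y=2) = 1/22
  weight(Y=3) = 5/132
Total weight = 2/33 + 1/22 + 5/132 = 19/132
P(Y=1 | obs) = 2/33 / 19/132 = 8/19
P(Y=2 | obs) = 1/22 / 19/132 = 6/19
P(Y=3 | obs) = 5/132 / 19/132 = 5/19

P(Y=1) = 8/19, P(Y=2) = 6/19, P(Y=3) = 5/19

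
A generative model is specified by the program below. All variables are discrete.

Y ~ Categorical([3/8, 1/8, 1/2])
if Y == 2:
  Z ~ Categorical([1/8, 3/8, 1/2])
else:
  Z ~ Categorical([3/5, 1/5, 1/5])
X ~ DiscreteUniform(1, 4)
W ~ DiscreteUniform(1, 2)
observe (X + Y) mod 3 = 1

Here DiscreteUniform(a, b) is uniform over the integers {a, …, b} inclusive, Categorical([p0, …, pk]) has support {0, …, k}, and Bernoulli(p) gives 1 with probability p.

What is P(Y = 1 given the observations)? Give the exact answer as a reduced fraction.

P(Y = 1 | obs) = 1/11

Enumerate traces; 24 have nonzero weight after conditioning:
  (Y=0, Z=0, X=1, W=1) weight 9/320
  (Y=0, Z=0, X=1, W=2) weight 9/320
  (Y=0, Z=0, X=4, W=1) weight 9/320
  (Y=0, Z=0, X=4, W=2) weight 9/320
  (Y=0, Z=1, X=1, W=1) weight 3/320
  (Y=0, Z=1, X=1, W=2) weight 3/320
  (Y=0, Z=1, X=4, W=1) weight 3/320
  (Y=0, Z=1, X=4, W=2) weight 3/320
  (Y=1, Z=0, X=3, W=1) weight 3/320
  (Y=2, Z=0, X=2, W=1) weight 1/128
  … 14 more
Group by Y:
  weight(Y=0) = 3/16
  weight(Y=1) = 1/32
  weight(Y=2) = 1/8
Total weight = 3/16 + 1/32 + 1/8 = 11/32
P(Y=0 | obs) = 3/16 / 11/32 = 6/11
P(Y=1 | obs) = 1/32 / 11/32 = 1/11
P(Y=2 | obs) = 1/8 / 11/32 = 4/11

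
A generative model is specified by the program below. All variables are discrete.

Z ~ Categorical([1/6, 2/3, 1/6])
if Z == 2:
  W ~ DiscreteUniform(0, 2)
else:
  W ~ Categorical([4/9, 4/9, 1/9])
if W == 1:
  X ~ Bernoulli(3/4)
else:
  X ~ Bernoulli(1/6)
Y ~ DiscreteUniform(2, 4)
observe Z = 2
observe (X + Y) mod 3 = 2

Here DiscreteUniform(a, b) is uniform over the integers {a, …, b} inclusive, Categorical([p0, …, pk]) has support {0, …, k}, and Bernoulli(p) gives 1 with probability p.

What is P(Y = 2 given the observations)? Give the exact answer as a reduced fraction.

P(Y = 2 | obs) = 23/36

Enumerate traces; 6 have nonzero weight after conditioning:
  (Z=2, W=0, X=0, Y=2) weight 5/324
  (Z=2, W=0, X=1, Y=4) weight 1/324
  (Z=2, W=1, X=0, Y=2) weight 1/216
  (Z=2, W=1, X=1, Y=4) weight 1/72
  (Z=2, W=2, X=0, Y=2) weight 5/324
  (Z=2, W=2, X=1, Y=4) weight 1/324
Group by Y:
  weight(Y=2) = 23/648
  weight(Y=4) = 13/648
Total weight = 23/648 + 13/648 = 1/18
P(Y=2 | obs) = 23/648 / 1/18 = 23/36
P(Y=4 | obs) = 13/648 / 1/18 = 13/36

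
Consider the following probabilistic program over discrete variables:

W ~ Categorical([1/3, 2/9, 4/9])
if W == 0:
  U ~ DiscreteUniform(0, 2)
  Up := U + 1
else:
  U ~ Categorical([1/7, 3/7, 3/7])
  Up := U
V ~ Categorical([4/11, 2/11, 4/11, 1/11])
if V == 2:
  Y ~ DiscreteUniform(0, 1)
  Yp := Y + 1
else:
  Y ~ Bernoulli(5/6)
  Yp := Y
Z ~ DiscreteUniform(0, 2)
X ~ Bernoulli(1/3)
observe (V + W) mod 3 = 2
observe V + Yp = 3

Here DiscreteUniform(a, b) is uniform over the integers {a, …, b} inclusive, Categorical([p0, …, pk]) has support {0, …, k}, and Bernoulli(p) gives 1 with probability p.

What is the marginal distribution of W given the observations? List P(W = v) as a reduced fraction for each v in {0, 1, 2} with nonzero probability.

P(W=0) = 9/10, P(W=2) = 1/10

Enumerate traces; 36 have nonzero weight after conditioning:
  (W=0, U=0, V=2, Y=0, Z=0, X=0) weight 4/891
  (W=0, U=0, V=2, Y=0, Z=0, X=1) weight 2/891
  (W=0, U=0, V=2, Y=0, Z=1, X=0) weight 4/891
  (W=0, U=0, V=2, Y=0, Z=1, X=1) weight 2/891
  (W=0, U=0, V=2, Y=0, Z=2, X=0) weight 4/891
  (W=0, U=0, V=2, Y=0, Z=2, X=1) weight 2/891
  (W=0, U=1, V=2, Y=0, Z=0, X=0) weight 4/891
  (W=0, U=1, V=2, Y=0, Z=0, X=1) weight 2/891
  (W=2, U=0, V=3, Y=0, Z=0, X=0) weight 4/18711
  … 27 more
Group by W:
  weight(W=0) = 2/33
  weight(W=2) = 2/297
Total weight = 2/33 + 2/297 = 20/297
P(W=0 | obs) = 2/33 / 20/297 = 9/10
P(W=2 | obs) = 2/297 / 20/297 = 1/10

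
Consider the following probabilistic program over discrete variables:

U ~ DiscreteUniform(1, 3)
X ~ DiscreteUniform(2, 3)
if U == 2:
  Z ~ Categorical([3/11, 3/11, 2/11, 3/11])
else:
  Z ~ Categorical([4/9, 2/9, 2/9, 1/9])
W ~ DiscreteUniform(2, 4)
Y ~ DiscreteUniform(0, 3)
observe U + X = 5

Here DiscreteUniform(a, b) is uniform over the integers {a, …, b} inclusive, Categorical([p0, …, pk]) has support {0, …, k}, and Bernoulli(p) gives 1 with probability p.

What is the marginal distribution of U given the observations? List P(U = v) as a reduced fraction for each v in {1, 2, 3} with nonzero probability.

Enumerate traces; 96 have nonzero weight after conditioning:
  (U=2, X=3, Z=0, W=2, Y=0) weight 1/264
  (U=2, X=3, Z=0, W=2, Y=1) weight 1/264
  (U=2, X=3, Z=0, W=2, Y=2) weight 1/264
  (U=2, X=3, Z=0, W=2, Y=3) weight 1/264
  (U=2, X=3, Z=0, W=3, Y=0) weight 1/264
  (U=2, X=3, Z=0, W=3, Y=1) weight 1/264
  (U=2, X=3, Z=0, W=3, Y=2) weight 1/264
  (U=2, X=3, Z=0, W=3, Y=3) weight 1/264
  (U=3, X=2, Z=0, W=2, Y=0) weight 1/162
  … 87 more
Group by U:
  weight(U=2) = 1/6
  weight(U=3) = 1/6
Total weight = 1/6 + 1/6 = 1/3
P(U=2 | obs) = 1/6 / 1/3 = 1/2
P(U=3 | obs) = 1/6 / 1/3 = 1/2

P(U=2) = 1/2, P(U=3) = 1/2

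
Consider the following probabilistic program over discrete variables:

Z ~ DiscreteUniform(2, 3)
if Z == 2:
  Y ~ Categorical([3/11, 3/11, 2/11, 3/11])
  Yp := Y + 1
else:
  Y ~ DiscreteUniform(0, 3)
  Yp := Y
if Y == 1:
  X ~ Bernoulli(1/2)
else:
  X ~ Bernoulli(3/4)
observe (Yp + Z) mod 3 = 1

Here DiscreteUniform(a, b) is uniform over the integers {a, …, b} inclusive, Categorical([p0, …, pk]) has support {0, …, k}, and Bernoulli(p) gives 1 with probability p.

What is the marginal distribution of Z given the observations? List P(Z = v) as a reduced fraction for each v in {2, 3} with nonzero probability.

Enumerate traces; 4 have nonzero weight after conditioning:
  (Z=2, Y=1, X=0) weight 3/44
  (Z=2, Y=1, X=1) weight 3/44
  (Z=3, Y=1, X=0) weight 1/16
  (Z=3, Y=1, X=1) weight 1/16
Group by Z:
  weight(Z=2) = 3/22
  weight(Z=3) = 1/8
Total weight = 3/22 + 1/8 = 23/88
P(Z=2 | obs) = 3/22 / 23/88 = 12/23
P(Z=3 | obs) = 1/8 / 23/88 = 11/23

P(Z=2) = 12/23, P(Z=3) = 11/23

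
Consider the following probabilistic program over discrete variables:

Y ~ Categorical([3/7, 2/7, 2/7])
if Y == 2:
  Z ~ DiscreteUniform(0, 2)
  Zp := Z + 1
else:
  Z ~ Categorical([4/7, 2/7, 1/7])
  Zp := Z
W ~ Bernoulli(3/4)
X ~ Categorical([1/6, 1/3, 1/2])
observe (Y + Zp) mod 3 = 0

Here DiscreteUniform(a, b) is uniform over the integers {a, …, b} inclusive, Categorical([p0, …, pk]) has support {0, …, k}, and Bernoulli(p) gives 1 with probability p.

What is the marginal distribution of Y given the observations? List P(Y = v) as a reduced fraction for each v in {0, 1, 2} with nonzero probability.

Enumerate traces; 18 have nonzero weight after conditioning:
  (Y=0, Z=0, W=0, X=0) weight 1/98
  (Y=0, Z=0, W=0, X=1) weight 1/49
  (Y=0, Z=0, W=0, X=2) weight 3/98
  (Y=0, Z=0, W=1, X=0) weight 3/98
  (Y=0, Z=0, W=1, X=1) weight 3/49
  (Y=0, Z=0, W=1, X=2) weight 9/98
  (Y=1, Z=2, W=0, X=0) weight 1/588
  (Y=1, Z=2, W=0, X=1) weight 1/294
  (Y=2, Z=0, W=0, X=0) weight 1/252
  … 9 more
Group by Y:
  weight(Y=0) = 12/49
  weight(Y=1) = 2/49
  weight(Y=2) = 2/21
Total weight = 12/49 + 2/49 + 2/21 = 8/21
P(Y=0 | obs) = 12/49 / 8/21 = 9/14
P(Y=1 | obs) = 2/49 / 8/21 = 3/28
P(Y=2 | obs) = 2/21 / 8/21 = 1/4

P(Y=0) = 9/14, P(Y=1) = 3/28, P(Y=2) = 1/4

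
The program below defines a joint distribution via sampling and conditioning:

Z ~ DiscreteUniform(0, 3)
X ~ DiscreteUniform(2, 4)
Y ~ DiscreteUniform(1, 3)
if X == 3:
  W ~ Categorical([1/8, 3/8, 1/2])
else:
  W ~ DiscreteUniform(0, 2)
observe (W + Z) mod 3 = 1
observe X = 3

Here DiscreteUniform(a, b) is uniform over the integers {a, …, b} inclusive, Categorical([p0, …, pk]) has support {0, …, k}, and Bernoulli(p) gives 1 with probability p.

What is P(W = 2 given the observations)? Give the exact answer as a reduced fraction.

Enumerate traces; 12 have nonzero weight after conditioning:
  (Z=0, X=3, Y=1, W=1) weight 1/96
  (Z=0, X=3, Y=2, W=1) weight 1/96
  (Z=0, X=3, Y=3, W=1) weight 1/96
  (Z=1, X=3, Y=1, W=0) weight 1/288
  (Z=1, X=3, Y=2, W=0) weight 1/288
  (Z=1, X=3, Y=3, W=0) weight 1/288
  (Z=2, X=3, Y=1, W=2) weight 1/72
  (Z=2, X=3, Y=2, W=2) weight 1/72
  … 4 more
Group by W:
  weight(W=0) = 1/96
  weight(W=1) = 1/16
  weight(W=2) = 1/24
Total weight = 1/96 + 1/16 + 1/24 = 11/96
P(W=0 | obs) = 1/96 / 11/96 = 1/11
P(W=1 | obs) = 1/16 / 11/96 = 6/11
P(W=2 | obs) = 1/24 / 11/96 = 4/11

P(W = 2 | obs) = 4/11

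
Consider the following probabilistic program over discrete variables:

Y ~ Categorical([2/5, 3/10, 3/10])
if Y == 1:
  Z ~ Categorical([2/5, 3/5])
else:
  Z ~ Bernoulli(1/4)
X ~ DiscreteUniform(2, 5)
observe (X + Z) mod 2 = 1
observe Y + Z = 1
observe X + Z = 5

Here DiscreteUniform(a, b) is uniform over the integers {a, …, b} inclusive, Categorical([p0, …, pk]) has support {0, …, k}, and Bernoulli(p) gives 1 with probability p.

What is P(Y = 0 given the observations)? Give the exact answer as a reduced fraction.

Enumerate traces; 2 have nonzero weight after conditioning:
  (Y=0, Z=1, X=4) weight 1/40
  (Y=1, Z=0, X=5) weight 3/100
Group by Y:
  weight(Y=0) = 1/40
  weight(Y=1) = 3/100
Total weight = 1/40 + 3/100 = 11/200
P(Y=0 | obs) = 1/40 / 11/200 = 5/11
P(Y=1 | obs) = 3/100 / 11/200 = 6/11

P(Y = 0 | obs) = 5/11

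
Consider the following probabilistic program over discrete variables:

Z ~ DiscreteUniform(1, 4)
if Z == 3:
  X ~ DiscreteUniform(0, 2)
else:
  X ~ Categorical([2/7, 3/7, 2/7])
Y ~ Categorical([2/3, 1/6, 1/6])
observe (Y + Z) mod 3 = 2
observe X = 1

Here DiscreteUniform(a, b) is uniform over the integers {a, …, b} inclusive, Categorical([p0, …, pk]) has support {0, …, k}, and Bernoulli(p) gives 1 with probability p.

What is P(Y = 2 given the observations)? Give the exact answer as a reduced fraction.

P(Y = 2 | obs) = 7/61

Enumerate traces; 4 have nonzero weight after conditioning:
  (Z=1, X=1, Y=1) weight 1/56
  (Z=2, X=1, Y=0) weight 1/14
  (Z=3, X=1, Y=2) weight 1/72
  (Z=4, X=1, Y=1) weight 1/56
Group by Y:
  weight(Y=0) = 1/14
  weight(Y=1) = 1/28
  weight(Y=2) = 1/72
Total weight = 1/14 + 1/28 + 1/72 = 61/504
P(Y=0 | obs) = 1/14 / 61/504 = 36/61
P(Y=1 | obs) = 1/28 / 61/504 = 18/61
P(Y=2 | obs) = 1/72 / 61/504 = 7/61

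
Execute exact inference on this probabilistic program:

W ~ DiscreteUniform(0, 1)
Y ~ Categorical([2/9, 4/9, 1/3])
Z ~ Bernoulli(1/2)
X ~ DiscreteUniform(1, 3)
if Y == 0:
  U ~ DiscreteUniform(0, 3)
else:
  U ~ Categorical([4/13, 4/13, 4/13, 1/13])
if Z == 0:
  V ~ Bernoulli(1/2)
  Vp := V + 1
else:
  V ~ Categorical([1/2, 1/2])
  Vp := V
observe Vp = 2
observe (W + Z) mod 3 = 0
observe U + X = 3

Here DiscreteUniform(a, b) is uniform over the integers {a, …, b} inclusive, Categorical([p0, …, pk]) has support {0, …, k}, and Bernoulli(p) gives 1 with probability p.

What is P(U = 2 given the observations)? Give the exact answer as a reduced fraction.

Enumerate traces; 9 have nonzero weight after conditioning:
  (W=0, Y=0, Z=0, X=1, U=2, V=1) weight 1/432
  (W=0, Y=0, Z=0, X=2, U=1, V=1) weight 1/432
  (W=0, Y=0, Z=0, X=3, U=0, V=1) weight 1/432
  (W=0, Y=1, Z=0, X=1, U=2, V=1) weight 2/351
  (W=0, Y=1, Z=0, X=2, U=1, V=1) weight 2/351
  (W=0, Y=1, Z=0, X=3, U=0, V=1) weight 2/351
  (W=0, Y=2, Z=0, X=1, U=2, V=1) weight 1/234
  (W=0, Y=2, Z=0, X=2, U=1, V=1) weight 1/234
  … 1 more
Group by U:
  weight(U=0) = 23/1872
  weight(U=1) = 23/1872
  weight(U=2) = 23/1872
Total weight = 23/1872 + 23/1872 + 23/1872 = 23/624
P(U=0 | obs) = 23/1872 / 23/624 = 1/3
P(U=1 | obs) = 23/1872 / 23/624 = 1/3
P(U=2 | obs) = 23/1872 / 23/624 = 1/3

P(U = 2 | obs) = 1/3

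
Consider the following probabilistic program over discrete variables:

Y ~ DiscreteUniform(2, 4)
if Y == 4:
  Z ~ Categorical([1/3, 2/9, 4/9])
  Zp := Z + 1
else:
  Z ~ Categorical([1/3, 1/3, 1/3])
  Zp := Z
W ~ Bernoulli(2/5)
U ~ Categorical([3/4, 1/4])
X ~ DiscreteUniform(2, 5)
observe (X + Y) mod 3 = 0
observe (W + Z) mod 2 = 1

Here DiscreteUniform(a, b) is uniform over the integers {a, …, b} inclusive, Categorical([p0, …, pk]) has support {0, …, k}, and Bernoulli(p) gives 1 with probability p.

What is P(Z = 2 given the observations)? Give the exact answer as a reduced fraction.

P(Z = 2 | obs) = 14/41

Enumerate traces; 24 have nonzero weight after conditioning:
  (Y=2, Z=0, W=1, U=0, X=4) weight 1/120
  (Y=2, Z=0, W=1, U=1, X=4) weight 1/360
  (Y=2, Z=1, W=0, U=0, X=4) weight 1/80
  (Y=2, Z=1, W=0, U=1, X=4) weight 1/240
  (Y=2, Z=2, W=1, U=0, X=4) weight 1/120
  (Y=2, Z=2, W=1, U=1, X=4) weight 1/360
  (Y=3, Z=0, W=1, U=0, X=3) weight 1/120
  (Y=3, Z=0, W=1, U=1, X=3) weight 1/360
  … 16 more
Group by Z:
  weight(Z=0) = 2/45
  weight(Z=1) = 1/18
  weight(Z=2) = 7/135
Total weight = 2/45 + 1/18 + 7/135 = 41/270
P(Z=0 | obs) = 2/45 / 41/270 = 12/41
P(Z=1 | obs) = 1/18 / 41/270 = 15/41
P(Z=2 | obs) = 7/135 / 41/270 = 14/41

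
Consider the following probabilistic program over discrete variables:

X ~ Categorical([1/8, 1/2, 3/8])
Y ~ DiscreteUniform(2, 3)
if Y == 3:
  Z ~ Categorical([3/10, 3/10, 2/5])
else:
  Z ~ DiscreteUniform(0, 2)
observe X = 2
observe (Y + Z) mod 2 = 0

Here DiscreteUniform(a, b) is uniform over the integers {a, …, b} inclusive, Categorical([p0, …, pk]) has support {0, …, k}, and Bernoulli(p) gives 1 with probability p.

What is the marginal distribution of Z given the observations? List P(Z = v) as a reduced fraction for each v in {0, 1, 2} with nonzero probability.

Enumerate traces; 3 have nonzero weight after conditioning:
  (X=2, Y=2, Z=0) weight 1/16
  (X=2, Y=2, Z=2) weight 1/16
  (X=2, Y=3, Z=1) weight 9/160
Group by Z:
  weight(Z=0) = 1/16
  weight(Z=1) = 9/160
  weight(Z=2) = 1/16
Total weight = 1/16 + 9/160 + 1/16 = 29/160
P(Z=0 | obs) = 1/16 / 29/160 = 10/29
P(Z=1 | obs) = 9/160 / 29/160 = 9/29
P(Z=2 | obs) = 1/16 / 29/160 = 10/29

P(Z=0) = 10/29, P(Z=1) = 9/29, P(Z=2) = 10/29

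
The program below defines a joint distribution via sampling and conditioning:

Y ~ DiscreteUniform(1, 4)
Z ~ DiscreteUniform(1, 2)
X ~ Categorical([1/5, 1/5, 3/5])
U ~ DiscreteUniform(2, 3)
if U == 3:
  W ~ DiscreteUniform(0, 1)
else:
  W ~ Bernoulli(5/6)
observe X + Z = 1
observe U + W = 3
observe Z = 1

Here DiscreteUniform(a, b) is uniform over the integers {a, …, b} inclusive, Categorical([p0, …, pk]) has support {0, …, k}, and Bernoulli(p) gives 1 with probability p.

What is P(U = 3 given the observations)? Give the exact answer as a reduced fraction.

Enumerate traces; 8 have nonzero weight after conditioning:
  (Y=1, Z=1, X=0, U=2, W=1) weight 1/96
  (Y=1, Z=1, X=0, U=3, W=0) weight 1/160
  (Y=2, Z=1, X=0, U=2, W=1) weight 1/96
  (Y=2, Z=1, X=0, U=3, W=0) weight 1/160
  (Y=3, Z=1, X=0, U=2, W=1) weight 1/96
  (Y=3, Z=1, X=0, U=3, W=0) weight 1/160
  (Y=4, Z=1, X=0, U=2, W=1) weight 1/96
  (Y=4, Z=1, X=0, U=3, W=0) weight 1/160
Group by U:
  weight(U=2) = 1/24
  weight(U=3) = 1/40
Total weight = 1/24 + 1/40 = 1/15
P(U=2 | obs) = 1/24 / 1/15 = 5/8
P(U=3 | obs) = 1/40 / 1/15 = 3/8

P(U = 3 | obs) = 3/8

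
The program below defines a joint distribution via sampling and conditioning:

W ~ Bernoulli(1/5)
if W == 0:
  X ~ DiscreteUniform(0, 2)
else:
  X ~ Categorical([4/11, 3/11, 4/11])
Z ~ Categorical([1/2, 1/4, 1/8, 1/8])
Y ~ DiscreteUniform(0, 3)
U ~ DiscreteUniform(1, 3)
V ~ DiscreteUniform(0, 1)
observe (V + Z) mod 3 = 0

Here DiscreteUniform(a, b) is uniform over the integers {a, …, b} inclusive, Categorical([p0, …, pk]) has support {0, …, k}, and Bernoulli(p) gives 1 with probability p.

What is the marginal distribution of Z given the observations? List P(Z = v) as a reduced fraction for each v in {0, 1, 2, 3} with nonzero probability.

P(Z=0) = 2/3, P(Z=2) = 1/6, P(Z=3) = 1/6

Enumerate traces; 216 have nonzero weight after conditioning:
  (W=0, X=0, Z=0, Y=0, U=1, V=0) weight 1/180
  (W=0, X=0, Z=0, Y=0, U=2, V=0) weight 1/180
  (W=0, X=0, Z=0, Y=0, U=3, V=0) weight 1/180
  (W=0, X=0, Z=0, Y=1, U=1, V=0) weight 1/180
  (W=0, X=0, Z=0, Y=1, U=2, V=0) weight 1/180
  (W=0, X=0, Z=0, Y=1, U=3, V=0) weight 1/180
  (W=0, X=0, Z=0, Y=2, U=1, V=0) weight 1/180
  (W=0, X=0, Z=0, Y=2, U=2, V=0) weight 1/180
  (W=0, X=0, Z=2, Y=0, U=1, V=1) weight 1/720
  (W=0, X=0, Z=3, Y=0, U=1, V=0) weight 1/720
  … 206 more
Group by Z:
  weight(Z=0) = 1/4
  weight(Z=2) = 1/16
  weight(Z=3) = 1/16
Total weight = 1/4 + 1/16 + 1/16 = 3/8
P(Z=0 | obs) = 1/4 / 3/8 = 2/3
P(Z=2 | obs) = 1/16 / 3/8 = 1/6
P(Z=3 | obs) = 1/16 / 3/8 = 1/6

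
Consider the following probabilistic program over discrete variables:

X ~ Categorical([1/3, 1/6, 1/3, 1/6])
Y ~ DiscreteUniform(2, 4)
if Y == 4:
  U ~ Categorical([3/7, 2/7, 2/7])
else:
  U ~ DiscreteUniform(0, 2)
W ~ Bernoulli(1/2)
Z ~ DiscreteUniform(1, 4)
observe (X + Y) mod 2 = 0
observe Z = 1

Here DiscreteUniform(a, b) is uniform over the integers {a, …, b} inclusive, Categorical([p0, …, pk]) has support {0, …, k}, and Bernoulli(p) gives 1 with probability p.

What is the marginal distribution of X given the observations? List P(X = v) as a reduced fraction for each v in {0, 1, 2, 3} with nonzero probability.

P(X=0) = 2/5, P(X=1) = 1/10, P(X=2) = 2/5, P(X=3) = 1/10

Enumerate traces; 36 have nonzero weight after conditioning:
  (X=0, Y=2, U=0, W=0, Z=1) weight 1/216
  (X=0, Y=2, U=0, W=1, Z=1) weight 1/216
  (X=0, Y=2, U=1, W=0, Z=1) weight 1/216
  (X=0, Y=2, U=1, W=1, Z=1) weight 1/216
  (X=0, Y=2, U=2, W=0, Z=1) weight 1/216
  (X=0, Y=2, U=2, W=1, Z=1) weight 1/216
  (X=0, Y=4, U=0, W=0, Z=1) weight 1/168
  (X=0, Y=4, U=0, W=1, Z=1) weight 1/168
  (X=1, Y=3, U=0, W=0, Z=1) weight 1/432
  (X=2, Y=2, U=0, W=0, Z=1) weight 1/216
  … 26 more
Group by X:
  weight(X=0) = 1/18
  weight(X=1) = 1/72
  weight(X=2) = 1/18
  weight(X=3) = 1/72
Total weight = 1/18 + 1/72 + 1/18 + 1/72 = 5/36
P(X=0 | obs) = 1/18 / 5/36 = 2/5
P(X=1 | obs) = 1/72 / 5/36 = 1/10
P(X=2 | obs) = 1/18 / 5/36 = 2/5
P(X=3 | obs) = 1/72 / 5/36 = 1/10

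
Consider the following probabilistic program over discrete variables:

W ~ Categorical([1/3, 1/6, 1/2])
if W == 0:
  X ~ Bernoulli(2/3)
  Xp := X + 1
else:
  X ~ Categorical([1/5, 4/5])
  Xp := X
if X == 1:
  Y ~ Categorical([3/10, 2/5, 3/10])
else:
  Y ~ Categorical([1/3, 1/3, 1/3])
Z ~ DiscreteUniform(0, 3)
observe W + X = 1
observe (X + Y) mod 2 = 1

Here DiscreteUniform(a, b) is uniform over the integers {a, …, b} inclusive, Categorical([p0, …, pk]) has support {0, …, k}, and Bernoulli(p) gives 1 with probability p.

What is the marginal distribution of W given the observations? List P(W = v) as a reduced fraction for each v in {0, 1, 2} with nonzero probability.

Enumerate traces; 12 have nonzero weight after conditioning:
  (W=0, X=1, Y=0, Z=0) weight 1/60
  (W=0, X=1, Y=0, Z=1) weight 1/60
  (W=0, X=1, Y=0, Z=2) weight 1/60
  (W=0, X=1, Y=0, Z=3) weight 1/60
  (W=0, X=1, Y=2, Z=0) weight 1/60
  (W=0, X=1, Y=2, Z=1) weight 1/60
  (W=0, X=1, Y=2, Z=2) weight 1/60
  (W=0, X=1, Y=2, Z=3) weight 1/60
  (W=1, X=0, Y=1, Z=0) weight 1/360
  … 3 more
Group by W:
  weight(W=0) = 2/15
  weight(W=1) = 1/90
Total weight = 2/15 + 1/90 = 13/90
P(W=0 | obs) = 2/15 / 13/90 = 12/13
P(W=1 | obs) = 1/90 / 13/90 = 1/13

P(W=0) = 12/13, P(W=1) = 1/13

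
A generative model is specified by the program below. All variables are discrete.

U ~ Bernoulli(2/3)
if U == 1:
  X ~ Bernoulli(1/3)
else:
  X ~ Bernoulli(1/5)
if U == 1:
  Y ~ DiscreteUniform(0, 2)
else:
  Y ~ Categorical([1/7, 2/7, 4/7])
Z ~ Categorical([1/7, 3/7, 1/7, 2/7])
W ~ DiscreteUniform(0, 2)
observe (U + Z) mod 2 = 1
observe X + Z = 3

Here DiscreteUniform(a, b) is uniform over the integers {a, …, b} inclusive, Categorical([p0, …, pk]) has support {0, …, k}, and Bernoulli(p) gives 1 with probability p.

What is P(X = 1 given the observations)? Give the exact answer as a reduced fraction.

P(X = 1 | obs) = 5/17

Enumerate traces; 18 have nonzero weight after conditioning:
  (U=0, X=0, Y=0, Z=3, W=0) weight 8/2205
  (U=0, X=0, Y=0, Z=3, W=1) weight 8/2205
  (U=0, X=0, Y=0, Z=3, W=2) weight 8/2205
  (U=0, X=0, Y=1, Z=3, W=0) weight 16/2205
  (U=0, X=0, Y=1, Z=3, W=1) weight 16/2205
  (U=0, X=0, Y=1, Z=3, W=2) weight 16/2205
  (U=0, X=0, Y=2, Z=3, W=0) weight 32/2205
  (U=0, X=0, Y=2, Z=3, W=1) weight 32/2205
  (U=1, X=1, Y=0, Z=2, W=0) weight 2/567
  … 9 more
Group by X:
  weight(X=0) = 8/105
  weight(X=1) = 2/63
Total weight = 8/105 + 2/63 = 34/315
P(X=0 | obs) = 8/105 / 34/315 = 12/17
P(X=1 | obs) = 2/63 / 34/315 = 5/17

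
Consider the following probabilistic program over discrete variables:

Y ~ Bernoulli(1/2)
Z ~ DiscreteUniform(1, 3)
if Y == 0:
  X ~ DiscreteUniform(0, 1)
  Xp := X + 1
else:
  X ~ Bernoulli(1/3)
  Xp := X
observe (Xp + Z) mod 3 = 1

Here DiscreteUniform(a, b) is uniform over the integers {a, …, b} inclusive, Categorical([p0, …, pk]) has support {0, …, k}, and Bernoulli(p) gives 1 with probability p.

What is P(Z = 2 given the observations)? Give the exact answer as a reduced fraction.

Enumerate traces; 4 have nonzero weight after conditioning:
  (Y=0, Z=2, X=1) weight 1/12
  (Y=0, Z=3, X=0) weight 1/12
  (Y=1, Z=1, X=0) weight 1/9
  (Y=1, Z=3, X=1) weight 1/18
Group by Z:
  weight(Z=1) = 1/9
  weight(Z=2) = 1/12
  weight(Z=3) = 5/36
Total weight = 1/9 + 1/12 + 5/36 = 1/3
P(Z=1 | obs) = 1/9 / 1/3 = 1/3
P(Z=2 | obs) = 1/12 / 1/3 = 1/4
P(Z=3 | obs) = 5/36 / 1/3 = 5/12

P(Z = 2 | obs) = 1/4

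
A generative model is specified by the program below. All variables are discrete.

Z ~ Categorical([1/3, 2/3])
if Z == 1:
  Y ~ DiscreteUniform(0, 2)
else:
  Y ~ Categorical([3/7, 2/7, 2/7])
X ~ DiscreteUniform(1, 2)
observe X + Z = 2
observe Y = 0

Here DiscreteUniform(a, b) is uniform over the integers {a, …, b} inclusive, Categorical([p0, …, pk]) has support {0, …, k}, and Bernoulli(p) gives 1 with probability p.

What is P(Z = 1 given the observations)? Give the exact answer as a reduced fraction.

Enumerate traces; 2 have nonzero weight after conditioning:
  (Z=0, Y=0, X=2) weight 1/14
  (Z=1, Y=0, X=1) weight 1/9
Group by Z:
  weight(Z=0) = 1/14
  weight(Z=1) = 1/9
Total weight = 1/14 + 1/9 = 23/126
P(Z=0 | obs) = 1/14 / 23/126 = 9/23
P(Z=1 | obs) = 1/9 / 23/126 = 14/23

P(Z = 1 | obs) = 14/23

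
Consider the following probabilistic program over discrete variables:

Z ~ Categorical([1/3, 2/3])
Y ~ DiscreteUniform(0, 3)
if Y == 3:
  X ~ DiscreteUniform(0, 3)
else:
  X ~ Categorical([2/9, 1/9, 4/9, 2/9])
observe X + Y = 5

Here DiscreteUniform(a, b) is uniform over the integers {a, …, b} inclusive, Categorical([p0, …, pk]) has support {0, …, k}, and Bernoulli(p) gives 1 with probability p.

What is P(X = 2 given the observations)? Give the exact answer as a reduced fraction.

P(X = 2 | obs) = 9/17

Enumerate traces; 4 have nonzero weight after conditioning:
  (Z=0, Y=2, X=3) weight 1/54
  (Z=0, Y=3, X=2) weight 1/48
  (Z=1, Y=2, X=3) weight 1/27
  (Z=1, Y=3, X=2) weight 1/24
Group by X:
  weight(X=2) = 1/16
  weight(X=3) = 1/18
Total weight = 1/16 + 1/18 = 17/144
P(X=2 | obs) = 1/16 / 17/144 = 9/17
P(X=3 | obs) = 1/18 / 17/144 = 8/17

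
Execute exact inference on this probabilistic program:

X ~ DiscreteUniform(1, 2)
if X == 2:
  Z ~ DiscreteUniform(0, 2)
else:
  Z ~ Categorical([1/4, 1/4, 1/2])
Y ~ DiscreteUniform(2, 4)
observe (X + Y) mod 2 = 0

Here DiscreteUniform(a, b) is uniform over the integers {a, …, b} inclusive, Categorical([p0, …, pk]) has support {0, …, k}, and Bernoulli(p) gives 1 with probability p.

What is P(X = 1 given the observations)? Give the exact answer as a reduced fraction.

P(X = 1 | obs) = 1/3

Enumerate traces; 9 have nonzero weight after conditioning:
  (X=1, Z=0, Y=3) weight 1/24
  (X=1, Z=1, Y=3) weight 1/24
  (X=1, Z=2, Y=3) weight 1/12
  (X=2, Z=0, Y=2) weight 1/18
  (X=2, Z=0, Y=4) weight 1/18
  (X=2, Z=1, Y=2) weight 1/18
  (X=2, Z=1, Y=4) weight 1/18
  (X=2, Z=2, Y=2) weight 1/18
  … 1 more
Group by X:
  weight(X=1) = 1/6
  weight(X=2) = 1/3
Total weight = 1/6 + 1/3 = 1/2
P(X=1 | obs) = 1/6 / 1/2 = 1/3
P(X=2 | obs) = 1/3 / 1/2 = 2/3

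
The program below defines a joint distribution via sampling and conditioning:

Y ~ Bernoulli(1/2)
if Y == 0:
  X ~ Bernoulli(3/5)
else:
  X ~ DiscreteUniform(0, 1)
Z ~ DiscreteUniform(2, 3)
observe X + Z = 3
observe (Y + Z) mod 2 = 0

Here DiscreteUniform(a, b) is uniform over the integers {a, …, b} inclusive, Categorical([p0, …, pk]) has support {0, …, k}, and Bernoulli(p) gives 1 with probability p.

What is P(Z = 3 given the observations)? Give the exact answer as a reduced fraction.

Enumerate traces; 2 have nonzero weight after conditioning:
  (Y=0, X=1, Z=2) weight 3/20
  (Y=1, X=0, Z=3) weight 1/8
Group by Z:
  weight(Z=2) = 3/20
  weight(Z=3) = 1/8
Total weight = 3/20 + 1/8 = 11/40
P(Z=2 | obs) = 3/20 / 11/40 = 6/11
P(Z=3 | obs) = 1/8 / 11/40 = 5/11

P(Z = 3 | obs) = 5/11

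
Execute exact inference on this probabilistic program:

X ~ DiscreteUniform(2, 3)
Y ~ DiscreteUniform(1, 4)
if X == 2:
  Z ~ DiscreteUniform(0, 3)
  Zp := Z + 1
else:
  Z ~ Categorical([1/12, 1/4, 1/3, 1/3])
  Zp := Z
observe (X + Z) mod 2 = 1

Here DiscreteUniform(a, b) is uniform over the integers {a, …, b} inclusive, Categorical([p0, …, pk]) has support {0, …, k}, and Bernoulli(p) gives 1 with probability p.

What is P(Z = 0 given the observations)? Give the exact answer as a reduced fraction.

P(Z = 0 | obs) = 1/11

Enumerate traces; 16 have nonzero weight after conditioning:
  (X=2, Y=1, Z=1) weight 1/32
  (X=2, Y=1, Z=3) weight 1/32
  (X=2, Y=2, Z=1) weight 1/32
  (X=2, Y=2, Z=3) weight 1/32
  (X=2, Y=3, Z=1) weight 1/32
  (X=2, Y=3, Z=3) weight 1/32
  (X=2, Y=4, Z=1) weight 1/32
  (X=2, Y=4, Z=3) weight 1/32
  (X=3, Y=1, Z=0) weight 1/96
  (X=3, Y=1, Z=2) weight 1/24
  … 6 more
Group by Z:
  weight(Z=0) = 1/24
  weight(Z=1) = 1/8
  weight(Z=2) = 1/6
  weight(Z=3) = 1/8
Total weight = 1/24 + 1/8 + 1/6 + 1/8 = 11/24
P(Z=0 | obs) = 1/24 / 11/24 = 1/11
P(Z=1 | obs) = 1/8 / 11/24 = 3/11
P(Z=2 | obs) = 1/6 / 11/24 = 4/11
P(Z=3 | obs) = 1/8 / 11/24 = 3/11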